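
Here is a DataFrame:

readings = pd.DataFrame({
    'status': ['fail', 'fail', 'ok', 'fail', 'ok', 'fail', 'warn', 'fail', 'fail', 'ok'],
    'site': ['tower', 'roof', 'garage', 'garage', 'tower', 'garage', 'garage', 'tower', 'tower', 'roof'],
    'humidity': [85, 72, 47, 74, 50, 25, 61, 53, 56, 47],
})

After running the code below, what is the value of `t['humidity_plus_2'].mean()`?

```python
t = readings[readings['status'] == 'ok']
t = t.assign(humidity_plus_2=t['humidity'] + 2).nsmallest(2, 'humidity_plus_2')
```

49.0

filter rows where status == 'ok':
  status    site  humidity
2     ok  garage        47
4     ok   tower        50
9     ok    roof        47
add column humidity_plus_2 = t['humidity'] + 2:
  status    site  humidity  humidity_plus_2
2     ok  garage        47               49
4     ok   tower        50               52
9     ok    roof        47               49
take 2 rows with smallest humidity_plus_2:
  status    site  humidity  humidity_plus_2
2     ok  garage        47               49
9     ok    roof        47               49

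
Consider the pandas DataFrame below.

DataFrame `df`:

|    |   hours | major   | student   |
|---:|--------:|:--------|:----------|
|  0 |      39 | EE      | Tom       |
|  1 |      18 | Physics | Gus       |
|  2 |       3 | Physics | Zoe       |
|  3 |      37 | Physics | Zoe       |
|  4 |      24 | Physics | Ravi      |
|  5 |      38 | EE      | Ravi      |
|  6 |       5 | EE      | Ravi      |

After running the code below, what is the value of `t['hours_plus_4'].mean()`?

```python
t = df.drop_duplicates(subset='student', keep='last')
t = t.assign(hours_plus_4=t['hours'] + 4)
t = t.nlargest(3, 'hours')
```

35.3333333333

drop duplicate student (keep=last):
   hours    major student
0     39       EE     Tom
1     18  Physics     Gus
3     37  Physics     Zoe
6      5       EE    Ravi
add column hours_plus_4 = t['hours'] + 4:
   hours    major student  hours_plus_4
0     39       EE     Tom            43
1     18  Physics     Gus            22
3     37  Physics     Zoe            41
6      5       EE    Ravi             9
take 3 rows with largest hours:
   hours    major student  hours_plus_4
0     39       EE     Tom            43
3     37  Physics     Zoe            41
1     18  Physics     Gus            22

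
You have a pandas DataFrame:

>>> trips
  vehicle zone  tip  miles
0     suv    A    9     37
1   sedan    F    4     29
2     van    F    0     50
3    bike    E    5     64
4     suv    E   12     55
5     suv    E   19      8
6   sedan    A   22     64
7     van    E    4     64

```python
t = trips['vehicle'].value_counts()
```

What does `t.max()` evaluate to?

3

value_counts of vehicle:
vehicle
suv      3
sedan    2
van      2
bike     1
Name: count, dtype: int64
The max of the resulting series is 3.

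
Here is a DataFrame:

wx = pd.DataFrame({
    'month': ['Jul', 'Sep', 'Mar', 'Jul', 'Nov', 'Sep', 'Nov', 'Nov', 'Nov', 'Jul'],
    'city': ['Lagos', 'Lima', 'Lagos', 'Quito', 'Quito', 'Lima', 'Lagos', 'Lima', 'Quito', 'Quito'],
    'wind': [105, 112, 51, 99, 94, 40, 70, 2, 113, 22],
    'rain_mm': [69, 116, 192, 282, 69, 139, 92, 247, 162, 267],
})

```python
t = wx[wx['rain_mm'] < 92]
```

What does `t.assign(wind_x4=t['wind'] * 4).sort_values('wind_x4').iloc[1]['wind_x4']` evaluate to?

420

filter rows where rain_mm < 92:
  month   city  wind  rain_mm
0   Jul  Lagos   105       69
4   Nov  Quito    94       69
add column wind_x4 = t['wind'] * 4:
  month   city  wind  rain_mm  wind_x4
0   Jul  Lagos   105       69      420
4   Nov  Quito    94       69      376
sort by wind_x4:
  month   city  wind  rain_mm  wind_x4
4   Nov  Quito    94       69      376
0   Jul  Lagos   105       69      420
The value at position 1, column 'wind_x4' is 420.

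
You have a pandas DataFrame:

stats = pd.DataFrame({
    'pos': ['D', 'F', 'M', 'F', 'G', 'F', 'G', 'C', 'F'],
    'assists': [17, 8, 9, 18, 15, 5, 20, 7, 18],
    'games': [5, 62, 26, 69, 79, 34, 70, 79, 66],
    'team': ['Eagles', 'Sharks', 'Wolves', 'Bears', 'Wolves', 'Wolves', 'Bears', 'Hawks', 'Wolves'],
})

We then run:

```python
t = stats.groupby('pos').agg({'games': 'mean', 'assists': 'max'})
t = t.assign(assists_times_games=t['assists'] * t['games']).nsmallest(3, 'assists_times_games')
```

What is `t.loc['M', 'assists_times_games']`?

group by pos: mean(games), max(assists):
     games  assists
pos                
C    79.00        7
D     5.00       17
F    57.75       18
G    74.50       20
M    26.00        9
add column assists_times_games = t['assists'] * t['games']:
     games  assists  assists_times_games
pos                                     
C    79.00        7                553.0
D     5.00       17                 85.0
F    57.75       18               1039.5
G    74.50       20               1490.0
M    26.00        9                234.0
take 3 rows with smallest assists_times_games:
     games  assists  assists_times_games
pos                                     
D      5.0       17                 85.0
M     26.0        9                234.0
C     79.0        7                553.0
Hence 234.0.

234.0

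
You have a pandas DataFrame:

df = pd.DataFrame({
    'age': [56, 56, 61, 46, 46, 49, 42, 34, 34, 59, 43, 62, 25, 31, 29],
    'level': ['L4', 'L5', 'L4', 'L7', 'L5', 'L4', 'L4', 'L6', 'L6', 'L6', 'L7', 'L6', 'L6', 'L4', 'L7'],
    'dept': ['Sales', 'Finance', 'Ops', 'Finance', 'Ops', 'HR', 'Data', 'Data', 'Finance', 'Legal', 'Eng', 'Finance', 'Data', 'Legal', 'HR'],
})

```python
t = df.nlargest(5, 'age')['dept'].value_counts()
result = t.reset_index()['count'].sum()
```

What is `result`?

5

take 5 rows with largest age:
    age level     dept
11   62    L6  Finance
2    61    L4      Ops
9    59    L6    Legal
0    56    L4    Sales
1    56    L5  Finance
value_counts of dept:
dept
Finance    2
Ops        1
Legal      1
Sales      1
Name: count, dtype: int64
reset_index():
      dept  count
0  Finance      2
1      Ops      1
2    Legal      1
3    Sales      1
Reading off the sum of column 'count', we get 5.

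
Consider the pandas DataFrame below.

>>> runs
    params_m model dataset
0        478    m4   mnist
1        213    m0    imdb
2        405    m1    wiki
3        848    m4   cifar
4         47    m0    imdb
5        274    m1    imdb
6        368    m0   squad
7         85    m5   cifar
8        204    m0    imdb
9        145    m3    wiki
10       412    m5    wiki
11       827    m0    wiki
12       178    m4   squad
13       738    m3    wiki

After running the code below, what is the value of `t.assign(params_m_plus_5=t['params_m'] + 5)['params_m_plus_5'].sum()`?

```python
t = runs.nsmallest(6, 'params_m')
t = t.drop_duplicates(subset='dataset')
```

475

take 6 rows with smallest params_m:
    params_m model dataset
4         47    m0    imdb
7         85    m5   cifar
9        145    m3    wiki
12       178    m4   squad
8        204    m0    imdb
1        213    m0    imdb
drop duplicate dataset (keep=first):
    params_m model dataset
4         47    m0    imdb
7         85    m5   cifar
9        145    m3    wiki
12       178    m4   squad
add column params_m_plus_5 = t['params_m'] + 5:
    params_m model dataset  params_m_plus_5
4         47    m0    imdb               52
7         85    m5   cifar               90
9        145    m3    wiki              150
12       178    m4   squad              183
Reading off the sum of column 'params_m_plus_5', we get 475.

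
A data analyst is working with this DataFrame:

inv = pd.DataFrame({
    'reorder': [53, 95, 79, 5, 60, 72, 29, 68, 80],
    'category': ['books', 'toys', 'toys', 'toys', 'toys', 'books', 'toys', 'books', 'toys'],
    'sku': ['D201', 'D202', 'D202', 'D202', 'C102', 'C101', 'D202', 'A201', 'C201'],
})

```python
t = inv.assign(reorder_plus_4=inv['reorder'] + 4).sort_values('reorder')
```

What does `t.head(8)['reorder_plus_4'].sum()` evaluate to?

478

add column reorder_plus_4 = inv['reorder'] + 4:
   reorder category   sku  reorder_plus_4
0       53    books  D201              57
1       95     toys  D202              99
2       79     toys  D202              83
3        5     toys  D202               9
4       60     toys  C102              64
5       72    books  C101              76
6       29     toys  D202              33
7       68    books  A201              72
8       80     toys  C201              84
sort by reorder:
   reorder category   sku  reorder_plus_4
3        5     toys  D202               9
6       29     toys  D202              33
0       53    books  D201              57
4       60     toys  C102              64
7       68    books  A201              72
5       72    books  C101              76
2       79     toys  D202              83
8       80     toys  C201              84
1       95     toys  D202              99
take first 8 rows:
   reorder category   sku  reorder_plus_4
3        5     toys  D202               9
6       29     toys  D202              33
0       53    books  D201              57
4       60     toys  C102              64
7       68    books  A201              72
5       72    books  C101              76
2       79     toys  D202              83
8       80     toys  C201              84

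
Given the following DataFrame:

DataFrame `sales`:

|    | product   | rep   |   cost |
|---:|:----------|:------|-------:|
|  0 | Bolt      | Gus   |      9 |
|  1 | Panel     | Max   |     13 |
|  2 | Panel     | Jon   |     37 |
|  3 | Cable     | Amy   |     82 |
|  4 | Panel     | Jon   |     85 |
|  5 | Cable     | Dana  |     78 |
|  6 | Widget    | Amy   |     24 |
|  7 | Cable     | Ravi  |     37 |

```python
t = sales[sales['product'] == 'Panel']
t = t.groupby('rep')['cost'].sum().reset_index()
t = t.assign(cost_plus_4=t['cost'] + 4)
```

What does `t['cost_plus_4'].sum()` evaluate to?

143

filter rows where product == 'Panel':
  product  rep  cost
1   Panel  Max    13
2   Panel  Jon    37
4   Panel  Jon    85
group by rep, sum of cost:
rep
Jon    122
Max     13
Name: cost, dtype: int64
reset_index():
   rep  cost
0  Jon   122
1  Max    13
add column cost_plus_4 = t['cost'] + 4:
   rep  cost  cost_plus_4
0  Jon   122          126
1  Max    13           17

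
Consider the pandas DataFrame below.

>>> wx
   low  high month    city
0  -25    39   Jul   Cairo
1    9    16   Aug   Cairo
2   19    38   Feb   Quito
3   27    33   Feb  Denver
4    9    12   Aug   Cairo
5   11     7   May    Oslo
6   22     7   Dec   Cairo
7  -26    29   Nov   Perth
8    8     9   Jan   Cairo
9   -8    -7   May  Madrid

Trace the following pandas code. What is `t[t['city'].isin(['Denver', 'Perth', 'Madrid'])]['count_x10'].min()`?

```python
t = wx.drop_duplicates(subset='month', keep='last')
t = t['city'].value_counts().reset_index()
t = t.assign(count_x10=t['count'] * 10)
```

drop duplicate month (keep=last):
   low  high month    city
0  -25    39   Jul   Cairo
3   27    33   Feb  Denver
4    9    12   Aug   Cairo
6   22     7   Dec   Cairo
7  -26    29   Nov   Perth
8    8     9   Jan   Cairo
9   -8    -7   May  Madrid
value_counts of city:
city
Cairo     4
Denver    1
Perth     1
Madrid    1
Name: count, dtype: int64
reset_index():
     city  count
0   Cairo      4
1  Denver      1
2   Perth      1
3  Madrid      1
add column count_x10 = t['count'] * 10:
     city  count  count_x10
0   Cairo      4         40
1  Denver      1         10
2   Perth      1         10
3  Madrid      1         10
filter rows where city in ['Denver', 'Perth', 'Madrid']:
     city  count  count_x10
1  Denver      1         10
2   Perth      1         10
3  Madrid      1         10
Hence 10.

10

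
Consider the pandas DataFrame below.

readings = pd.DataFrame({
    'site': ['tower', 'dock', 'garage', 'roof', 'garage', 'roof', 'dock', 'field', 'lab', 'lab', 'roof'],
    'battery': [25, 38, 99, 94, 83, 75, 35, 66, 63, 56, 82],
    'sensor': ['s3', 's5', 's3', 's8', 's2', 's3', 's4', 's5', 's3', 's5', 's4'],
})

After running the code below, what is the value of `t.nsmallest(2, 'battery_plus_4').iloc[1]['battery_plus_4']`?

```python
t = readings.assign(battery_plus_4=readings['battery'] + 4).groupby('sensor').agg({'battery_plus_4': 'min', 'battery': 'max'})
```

add column battery_plus_4 = readings['battery'] + 4:
      site  battery sensor  battery_plus_4
0    tower       25     s3              29
1     dock       38     s5              42
2   garage       99     s3             103
3     roof       94     s8              98
4   garage       83     s2              87
5     roof       75     s3              79
6     dock       35     s4              39
7    field       66     s5              70
8      lab       63     s3              67
9      lab       56     s5              60
10    roof       82     s4              86
group by sensor: min(battery_plus_4), max(battery):
        battery_plus_4  battery
sensor                         
s2                  87       83
s3                  29       99
s4                  39       82
s5                  42       66
s8                  98       94
take 2 rows with smallest battery_plus_4:
        battery_plus_4  battery
sensor                         
s3                  29       99
s4                  39       82

39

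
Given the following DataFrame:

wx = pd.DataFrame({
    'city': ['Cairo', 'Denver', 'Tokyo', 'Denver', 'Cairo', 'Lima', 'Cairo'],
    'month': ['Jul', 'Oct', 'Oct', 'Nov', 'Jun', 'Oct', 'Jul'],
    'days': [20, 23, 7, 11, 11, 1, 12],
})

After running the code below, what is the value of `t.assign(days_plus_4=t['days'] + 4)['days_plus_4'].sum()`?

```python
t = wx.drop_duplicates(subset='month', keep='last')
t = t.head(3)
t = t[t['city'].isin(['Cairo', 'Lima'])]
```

drop duplicate month (keep=last):
     city month  days
3  Denver   Nov    11
4   Cairo   Jun    11
5    Lima   Oct     1
6   Cairo   Jul    12
take first 3 rows:
     city month  days
3  Denver   Nov    11
4   Cairo   Jun    11
5    Lima   Oct     1
filter rows where city in ['Cairo', 'Lima']:
    city month  days
4  Cairo   Jun    11
5   Lima   Oct     1
add column days_plus_4 = t['days'] + 4:
    city month  days  days_plus_4
4  Cairo   Jun    11           15
5   Lima   Oct     1            5
Hence 20.

20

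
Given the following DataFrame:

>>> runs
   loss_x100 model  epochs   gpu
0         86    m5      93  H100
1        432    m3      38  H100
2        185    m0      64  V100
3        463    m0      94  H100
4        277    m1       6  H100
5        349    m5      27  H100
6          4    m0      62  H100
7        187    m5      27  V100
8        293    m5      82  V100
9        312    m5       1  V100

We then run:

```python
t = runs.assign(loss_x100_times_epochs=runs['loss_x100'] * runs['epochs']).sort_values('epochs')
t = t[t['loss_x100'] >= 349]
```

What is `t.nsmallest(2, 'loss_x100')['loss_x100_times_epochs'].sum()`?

add column loss_x100_times_epochs = runs['loss_x100'] * runs['epochs']:
   loss_x100 model  epochs   gpu  loss_x100_times_epochs
0         86    m5      93  H100                    7998
1        432    m3      38  H100                   16416
2        185    m0      64  V100                   11840
3        463    m0      94  H100                   43522
4        277    m1       6  H100                    1662
5        349    m5      27  H100                    9423
6          4    m0      62  H100                     248
7        187    m5      27  V100                    5049
8        293    m5      82  V100                   24026
9        312    m5       1  V100                     312
sort by epochs:
   loss_x100 model  epochs   gpu  loss_x100_times_epochs
9        312    m5       1  V100                     312
4        277    m1       6  H100                    1662
5        349    m5      27  H100                    9423
7        187    m5      27  V100                    5049
1        432    m3      38  H100                   16416
6          4    m0      62  H100                     248
2        185    m0      64  V100                   11840
8        293    m5      82  V100                   24026
0         86    m5      93  H100                    7998
3        463    m0      94  H100                   43522
filter rows where loss_x100 >= 349:
   loss_x100 model  epochs   gpu  loss_x100_times_epochs
5        349    m5      27  H100                    9423
1        432    m3      38  H100                   16416
3        463    m0      94  H100                   43522
take 2 rows with smallest loss_x100:
   loss_x100 model  epochs   gpu  loss_x100_times_epochs
5        349    m5      27  H100                    9423
1        432    m3      38  H100                   16416
So sum() = 25839.

25839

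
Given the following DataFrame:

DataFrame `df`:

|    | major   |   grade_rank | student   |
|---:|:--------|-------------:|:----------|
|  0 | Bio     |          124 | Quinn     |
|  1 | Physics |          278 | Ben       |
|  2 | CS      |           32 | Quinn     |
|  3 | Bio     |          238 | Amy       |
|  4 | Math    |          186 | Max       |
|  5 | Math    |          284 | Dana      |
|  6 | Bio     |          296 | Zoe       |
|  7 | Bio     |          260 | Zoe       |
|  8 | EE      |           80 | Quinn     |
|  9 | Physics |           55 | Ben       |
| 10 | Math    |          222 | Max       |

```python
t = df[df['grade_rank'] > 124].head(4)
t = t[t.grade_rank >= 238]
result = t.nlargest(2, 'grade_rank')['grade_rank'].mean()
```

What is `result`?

281.0

filter rows where grade_rank > 124:
      major  grade_rank student
1   Physics         278     Ben
3       Bio         238     Amy
4      Math         186     Max
5      Math         284    Dana
6       Bio         296     Zoe
7       Bio         260     Zoe
10     Math         222     Max
take first 4 rows:
     major  grade_rank student
1  Physics         278     Ben
3      Bio         238     Amy
4     Math         186     Max
5     Math         284    Dana
filter rows where grade_rank >= 238:
     major  grade_rank student
1  Physics         278     Ben
3      Bio         238     Amy
5     Math         284    Dana
take 2 rows with largest grade_rank:
     major  grade_rank student
5     Math         284    Dana
1  Physics         278     Ben
Hence 281.0.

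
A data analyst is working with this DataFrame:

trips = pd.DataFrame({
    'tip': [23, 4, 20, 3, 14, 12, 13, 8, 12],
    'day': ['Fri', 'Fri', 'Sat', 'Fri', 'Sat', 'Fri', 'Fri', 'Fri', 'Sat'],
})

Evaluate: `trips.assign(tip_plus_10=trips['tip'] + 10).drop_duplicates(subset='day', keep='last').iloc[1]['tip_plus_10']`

add column tip_plus_10 = trips['tip'] + 10:
   tip  day  tip_plus_10
0   23  Fri           33
1    4  Fri           14
2   20  Sat           30
3    3  Fri           13
4   14  Sat           24
5   12  Fri           22
6   13  Fri           23
7    8  Fri           18
8   12  Sat           22
drop duplicate day (keep=last):
   tip  day  tip_plus_10
7    8  Fri           18
8   12  Sat           22

22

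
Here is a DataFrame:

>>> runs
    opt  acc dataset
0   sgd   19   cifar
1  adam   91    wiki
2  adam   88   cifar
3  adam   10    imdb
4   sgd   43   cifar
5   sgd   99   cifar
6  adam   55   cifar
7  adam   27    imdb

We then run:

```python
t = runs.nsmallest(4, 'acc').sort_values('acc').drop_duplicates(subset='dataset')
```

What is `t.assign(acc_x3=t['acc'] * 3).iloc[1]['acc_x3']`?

57

take 4 rows with smallest acc:
    opt  acc dataset
3  adam   10    imdb
0   sgd   19   cifar
7  adam   27    imdb
4   sgd   43   cifar
sort by acc:
    opt  acc dataset
3  adam   10    imdb
0   sgd   19   cifar
7  adam   27    imdb
4   sgd   43   cifar
drop duplicate dataset (keep=first):
    opt  acc dataset
3  adam   10    imdb
0   sgd   19   cifar
add column acc_x3 = t['acc'] * 3:
    opt  acc dataset  acc_x3
3  adam   10    imdb      30
0   sgd   19   cifar      57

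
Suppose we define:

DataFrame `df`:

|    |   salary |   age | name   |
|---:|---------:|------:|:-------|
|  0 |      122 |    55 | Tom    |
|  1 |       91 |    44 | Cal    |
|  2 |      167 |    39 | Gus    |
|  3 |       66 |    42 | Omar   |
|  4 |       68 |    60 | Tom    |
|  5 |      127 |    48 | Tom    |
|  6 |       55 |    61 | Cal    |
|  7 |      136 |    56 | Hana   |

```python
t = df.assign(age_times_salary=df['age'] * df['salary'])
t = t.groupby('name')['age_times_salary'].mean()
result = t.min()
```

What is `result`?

add column age_times_salary = df['age'] * df['salary']:
   salary  age  name  age_times_salary
0     122   55   Tom              6710
1      91   44   Cal              4004
2     167   39   Gus              6513
3      66   42  Omar              2772
4      68   60   Tom              4080
5     127   48   Tom              6096
6      55   61   Cal              3355
7     136   56  Hana              7616
group by name, mean of age_times_salary:
name
Cal     3679.500000
Gus     6513.000000
Hana    7616.000000
Omar    2772.000000
Tom     5628.666667
Name: age_times_salary, dtype: float64
Reading off the min of the resulting series, we get 2772.0.

2772.0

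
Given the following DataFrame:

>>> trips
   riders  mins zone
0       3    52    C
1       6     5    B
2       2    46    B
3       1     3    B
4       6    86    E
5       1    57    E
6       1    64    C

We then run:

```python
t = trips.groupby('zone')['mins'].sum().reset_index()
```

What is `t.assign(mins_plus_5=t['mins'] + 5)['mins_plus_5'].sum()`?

group by zone, sum of mins:
zone
B     54
C    116
E    143
Name: mins, dtype: int64
reset_index():
  zone  mins
0    B    54
1    C   116
2    E   143
add column mins_plus_5 = t['mins'] + 5:
  zone  mins  mins_plus_5
0    B    54           59
1    C   116          121
2    E   143          148

328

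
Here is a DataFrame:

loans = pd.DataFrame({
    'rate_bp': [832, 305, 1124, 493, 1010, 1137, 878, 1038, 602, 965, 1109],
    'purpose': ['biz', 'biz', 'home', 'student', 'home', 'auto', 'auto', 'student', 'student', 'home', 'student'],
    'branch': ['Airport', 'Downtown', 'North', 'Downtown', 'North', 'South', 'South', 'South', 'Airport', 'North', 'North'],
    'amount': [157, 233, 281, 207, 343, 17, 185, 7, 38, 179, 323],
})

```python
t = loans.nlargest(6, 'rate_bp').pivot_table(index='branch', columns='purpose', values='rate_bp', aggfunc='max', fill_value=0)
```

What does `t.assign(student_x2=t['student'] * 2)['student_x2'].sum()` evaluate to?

take 6 rows with largest rate_bp:
    rate_bp  purpose branch  amount
5      1137     auto  South      17
2      1124     home  North     281
10     1109  student  North     323
7      1038  student  South       7
4      1010     home  North     343
9       965     home  North     179
pivot: rows=branch, cols=purpose, max(rate_bp):
purpose  auto  home  student
branch                      
North       0  1124     1109
South    1137     0     1038
add column student_x2 = t['student'] * 2:
purpose  auto  home  student  student_x2
branch                                  
North       0  1124     1109        2218
South    1137     0     1038        2076

4294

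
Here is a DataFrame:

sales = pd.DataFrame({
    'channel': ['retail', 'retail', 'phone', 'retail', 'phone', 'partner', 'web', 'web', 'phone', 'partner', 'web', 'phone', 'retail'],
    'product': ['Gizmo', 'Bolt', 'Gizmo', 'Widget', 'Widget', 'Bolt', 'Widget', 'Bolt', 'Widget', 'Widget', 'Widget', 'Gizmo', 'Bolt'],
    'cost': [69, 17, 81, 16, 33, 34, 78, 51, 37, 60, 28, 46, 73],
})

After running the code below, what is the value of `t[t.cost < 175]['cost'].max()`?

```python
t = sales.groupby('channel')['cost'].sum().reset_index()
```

group by channel, sum of cost:
channel
partner     94
phone      197
retail     175
web        157
Name: cost, dtype: int64
reset_index():
   channel  cost
0  partner    94
1    phone   197
2   retail   175
3      web   157
filter rows where cost < 175:
   channel  cost
0  partner    94
3      web   157
Finally, max of column 'cost' = 157.

157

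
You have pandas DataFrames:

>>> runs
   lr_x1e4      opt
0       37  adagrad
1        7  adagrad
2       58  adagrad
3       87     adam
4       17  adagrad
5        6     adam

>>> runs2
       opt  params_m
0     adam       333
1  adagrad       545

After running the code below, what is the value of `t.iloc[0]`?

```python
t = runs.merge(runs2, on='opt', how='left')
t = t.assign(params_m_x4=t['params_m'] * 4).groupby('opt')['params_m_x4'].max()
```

2180

merge on 'opt' (how='left') → 6 rows:
   lr_x1e4      opt  params_m
0       37  adagrad       545
1        7  adagrad       545
2       58  adagrad       545
3       87     adam       333
4       17  adagrad       545
5        6     adam       333
add column params_m_x4 = t['params_m'] * 4:
   lr_x1e4      opt  params_m  params_m_x4
0       37  adagrad       545         2180
1        7  adagrad       545         2180
2       58  adagrad       545         2180
3       87     adam       333         1332
4       17  adagrad       545         2180
5        6     adam       333         1332
group by opt, max of params_m_x4:
opt
adagrad    2180
adam       1332
Name: params_m_x4, dtype: int64
So iloc[0] = 2180.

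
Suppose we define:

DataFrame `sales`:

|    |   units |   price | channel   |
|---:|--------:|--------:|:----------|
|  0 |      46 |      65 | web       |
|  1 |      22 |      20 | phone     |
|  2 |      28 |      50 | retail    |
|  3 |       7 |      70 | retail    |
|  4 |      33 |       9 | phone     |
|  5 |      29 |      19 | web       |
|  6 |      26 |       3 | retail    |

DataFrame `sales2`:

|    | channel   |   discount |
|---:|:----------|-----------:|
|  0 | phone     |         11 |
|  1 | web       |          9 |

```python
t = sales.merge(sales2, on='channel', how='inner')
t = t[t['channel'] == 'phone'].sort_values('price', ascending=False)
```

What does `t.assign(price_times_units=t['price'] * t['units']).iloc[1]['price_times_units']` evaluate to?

297

merge on 'channel' (how='inner') → 4 rows:
   units  price channel  discount
0     46     65     web         9
1     22     20   phone        11
2     33      9   phone        11
3     29     19     web         9
filter rows where channel == 'phone':
   units  price channel  discount
1     22     20   phone        11
2     33      9   phone        11
sort by price descending:
   units  price channel  discount
1     22     20   phone        11
2     33      9   phone        11
add column price_times_units = t['price'] * t['units']:
   units  price channel  discount  price_times_units
1     22     20   phone        11                440
2     33      9   phone        11                297
Hence 297.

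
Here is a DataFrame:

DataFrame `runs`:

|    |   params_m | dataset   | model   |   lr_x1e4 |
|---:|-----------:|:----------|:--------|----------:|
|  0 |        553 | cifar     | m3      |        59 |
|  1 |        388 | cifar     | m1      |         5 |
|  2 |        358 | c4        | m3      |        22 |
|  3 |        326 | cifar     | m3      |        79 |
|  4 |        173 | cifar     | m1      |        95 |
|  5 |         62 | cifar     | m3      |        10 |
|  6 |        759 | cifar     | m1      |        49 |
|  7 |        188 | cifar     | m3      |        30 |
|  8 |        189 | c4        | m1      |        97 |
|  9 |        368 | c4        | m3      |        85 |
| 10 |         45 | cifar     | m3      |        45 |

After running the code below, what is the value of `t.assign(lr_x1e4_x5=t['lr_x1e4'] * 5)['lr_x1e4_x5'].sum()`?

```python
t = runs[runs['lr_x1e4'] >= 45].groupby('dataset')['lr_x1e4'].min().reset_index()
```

650

filter rows where lr_x1e4 >= 45:
    params_m dataset model  lr_x1e4
0        553   cifar    m3       59
3        326   cifar    m3       79
4        173   cifar    m1       95
6        759   cifar    m1       49
8        189      c4    m1       97
9        368      c4    m3       85
10        45   cifar    m3       45
group by dataset, min of lr_x1e4:
dataset
c4       85
cifar    45
Name: lr_x1e4, dtype: int64
reset_index():
  dataset  lr_x1e4
0      c4       85
1   cifar       45
add column lr_x1e4_x5 = t['lr_x1e4'] * 5:
  dataset  lr_x1e4  lr_x1e4_x5
0      c4       85         425
1   cifar       45         225
So sum() = 650.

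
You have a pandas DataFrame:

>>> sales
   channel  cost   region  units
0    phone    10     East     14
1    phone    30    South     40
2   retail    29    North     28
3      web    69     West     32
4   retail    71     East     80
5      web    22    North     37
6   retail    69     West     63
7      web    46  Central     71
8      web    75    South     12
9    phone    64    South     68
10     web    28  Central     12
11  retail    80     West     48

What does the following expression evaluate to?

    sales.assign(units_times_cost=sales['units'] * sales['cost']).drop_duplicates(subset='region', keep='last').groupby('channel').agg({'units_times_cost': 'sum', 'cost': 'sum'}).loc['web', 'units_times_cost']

add column units_times_cost = sales['units'] * sales['cost']:
   channel  cost   region  units  units_times_cost
0    phone    10     East     14               140
1    phone    30    South     40              1200
2   retail    29    North     28               812
3      web    69     West     32              2208
4   retail    71     East     80              5680
5      web    22    North     37               814
6   retail    69     West     63              4347
7      web    46  Central     71              3266
8      web    75    South     12               900
9    phone    64    South     68              4352
10     web    28  Central     12               336
11  retail    80     West     48              3840
drop duplicate region (keep=last):
   channel  cost   region  units  units_times_cost
4   retail    71     East     80              5680
5      web    22    North     37               814
9    phone    64    South     68              4352
10     web    28  Central     12               336
11  retail    80     West     48              3840
group by channel: sum(units_times_cost), sum(cost):
         units_times_cost  cost
channel                        
phone                4352    64
retail               9520   151
web                  1150    50
The value at row 'web', column 'units_times_cost' is 1150.

1150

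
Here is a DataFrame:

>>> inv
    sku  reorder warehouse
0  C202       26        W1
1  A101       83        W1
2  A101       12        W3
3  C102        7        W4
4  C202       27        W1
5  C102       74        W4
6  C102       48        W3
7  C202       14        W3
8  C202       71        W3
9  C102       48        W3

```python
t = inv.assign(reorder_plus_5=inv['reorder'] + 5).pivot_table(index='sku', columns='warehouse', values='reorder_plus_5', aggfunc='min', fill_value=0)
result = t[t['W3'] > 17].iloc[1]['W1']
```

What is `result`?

31

add column reorder_plus_5 = inv['reorder'] + 5:
    sku  reorder warehouse  reorder_plus_5
0  C202       26        W1              31
1  A101       83        W1              88
2  A101       12        W3              17
3  C102        7        W4              12
4  C202       27        W1              32
5  C102       74        W4              79
6  C102       48        W3              53
7  C202       14        W3              19
8  C202       71        W3              76
9  C102       48        W3              53
pivot: rows=sku, cols=warehouse, min(reorder_plus_5):
warehouse  W1  W3  W4
sku                  
A101       88  17   0
C102        0  53  12
C202       31  19   0
filter rows where W3 > 17:
warehouse  W1  W3  W4
sku                  
C102        0  53  12
C202       31  19   0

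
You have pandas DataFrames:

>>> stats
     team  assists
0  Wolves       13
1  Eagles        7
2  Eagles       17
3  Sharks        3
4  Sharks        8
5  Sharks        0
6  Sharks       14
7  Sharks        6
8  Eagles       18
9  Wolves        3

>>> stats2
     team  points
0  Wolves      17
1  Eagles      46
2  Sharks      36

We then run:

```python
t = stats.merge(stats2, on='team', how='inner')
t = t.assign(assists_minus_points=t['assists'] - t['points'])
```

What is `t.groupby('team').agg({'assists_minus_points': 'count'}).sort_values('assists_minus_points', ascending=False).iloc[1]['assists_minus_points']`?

merge on 'team' (how='inner') → 10 rows:
     team  assists  points
0  Wolves       13      17
1  Eagles        7      46
2  Eagles       17      46
3  Sharks        3      36
4  Sharks        8      36
5  Sharks        0      36
6  Sharks       14      36
7  Sharks        6      36
8  Eagles       18      46
9  Wolves        3      17
add column assists_minus_points = t['assists'] - t['points']:
     team  assists  points  assists_minus_points
0  Wolves       13      17                    -4
1  Eagles        7      46                   -39
2  Eagles       17      46                   -29
3  Sharks        3      36                   -33
4  Sharks        8      36                   -28
5  Sharks        0      36                   -36
6  Sharks       14      36                   -22
7  Sharks        6      36                   -30
8  Eagles       18      46                   -28
9  Wolves        3      17                   -14
group by team, count of assists_minus_points:
        assists_minus_points
team                        
Eagles                     3
Sharks                     5
Wolves                     2
sort by assists_minus_points descending:
        assists_minus_points
team                        
Sharks                     5
Eagles                     3
Wolves                     2
Finally, value at position 1, column 'assists_minus_points' = 3.

3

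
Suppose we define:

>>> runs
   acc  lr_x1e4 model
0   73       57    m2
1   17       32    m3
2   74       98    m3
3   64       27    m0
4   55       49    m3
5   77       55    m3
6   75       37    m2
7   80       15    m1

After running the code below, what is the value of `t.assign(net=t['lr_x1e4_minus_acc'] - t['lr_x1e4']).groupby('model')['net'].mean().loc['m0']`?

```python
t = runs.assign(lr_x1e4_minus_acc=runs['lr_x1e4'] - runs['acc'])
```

add column lr_x1e4_minus_acc = runs['lr_x1e4'] - runs['acc']:
   acc  lr_x1e4 model  lr_x1e4_minus_acc
0   73       57    m2                -16
1   17       32    m3                 15
2   74       98    m3                 24
3   64       27    m0                -37
4   55       49    m3                 -6
5   77       55    m3                -22
6   75       37    m2                -38
7   80       15    m1                -65
add column net = t['lr_x1e4_minus_acc'] - t['lr_x1e4']:
   acc  lr_x1e4 model  lr_x1e4_minus_acc  net
0   73       57    m2                -16  -73
1   17       32    m3                 15  -17
2   74       98    m3                 24  -74
3   64       27    m0                -37  -64
4   55       49    m3                 -6  -55
5   77       55    m3                -22  -77
6   75       37    m2                -38  -75
7   80       15    m1                -65  -80
group by model, mean of net:
model
m0   -64.00
m1   -80.00
m2   -74.00
m3   -55.75
Name: net, dtype: float64
The value at index 'm0' is -64.0.

-64.0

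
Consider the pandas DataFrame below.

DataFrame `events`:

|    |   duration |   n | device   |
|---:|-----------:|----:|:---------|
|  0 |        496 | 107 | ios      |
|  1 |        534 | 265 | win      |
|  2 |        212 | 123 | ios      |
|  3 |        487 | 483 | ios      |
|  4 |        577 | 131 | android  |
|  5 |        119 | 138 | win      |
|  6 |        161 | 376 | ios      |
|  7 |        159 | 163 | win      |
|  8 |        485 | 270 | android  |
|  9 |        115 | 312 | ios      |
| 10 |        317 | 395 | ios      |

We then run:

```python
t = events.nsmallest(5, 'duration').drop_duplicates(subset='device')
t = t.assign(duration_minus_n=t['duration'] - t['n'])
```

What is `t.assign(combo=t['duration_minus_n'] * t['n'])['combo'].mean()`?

take 5 rows with smallest duration:
   duration    n device
9       115  312    ios
5       119  138    win
7       159  163    win
6       161  376    ios
2       212  123    ios
drop duplicate device (keep=first):
   duration    n device
9       115  312    ios
5       119  138    win
add column duration_minus_n = t['duration'] - t['n']:
   duration    n device  duration_minus_n
9       115  312    ios              -197
5       119  138    win               -19
add column combo = t['duration_minus_n'] * t['n']:
   duration    n device  duration_minus_n  combo
9       115  312    ios              -197 -61464
5       119  138    win               -19  -2622

-32043.0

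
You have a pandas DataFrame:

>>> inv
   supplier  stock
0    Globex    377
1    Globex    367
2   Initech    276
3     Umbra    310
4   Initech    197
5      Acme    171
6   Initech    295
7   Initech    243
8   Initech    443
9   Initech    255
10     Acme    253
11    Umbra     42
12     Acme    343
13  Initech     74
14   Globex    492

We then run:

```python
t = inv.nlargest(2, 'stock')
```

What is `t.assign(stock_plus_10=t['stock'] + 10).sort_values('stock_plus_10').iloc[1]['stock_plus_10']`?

502

take 2 rows with largest stock:
   supplier  stock
14   Globex    492
8   Initech    443
add column stock_plus_10 = t['stock'] + 10:
   supplier  stock  stock_plus_10
14   Globex    492            502
8   Initech    443            453
sort by stock_plus_10:
   supplier  stock  stock_plus_10
8   Initech    443            453
14   Globex    492            502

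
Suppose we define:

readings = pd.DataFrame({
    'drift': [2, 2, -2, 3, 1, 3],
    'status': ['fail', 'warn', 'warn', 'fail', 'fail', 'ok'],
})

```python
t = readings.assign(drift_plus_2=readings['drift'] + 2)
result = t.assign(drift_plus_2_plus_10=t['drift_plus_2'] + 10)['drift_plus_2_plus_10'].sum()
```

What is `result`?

add column drift_plus_2 = readings['drift'] + 2:
   drift status  drift_plus_2
0      2   fail             4
1      2   warn             4
2     -2   warn             0
3      3   fail             5
4      1   fail             3
5      3     ok             5
add column drift_plus_2_plus_10 = t['drift_plus_2'] + 10:
   drift status  drift_plus_2  drift_plus_2_plus_10
0      2   fail             4                    14
1      2   warn             4                    14
2     -2   warn             0                    10
3      3   fail             5                    15
4      1   fail             3                    13
5      3     ok             5                    15

81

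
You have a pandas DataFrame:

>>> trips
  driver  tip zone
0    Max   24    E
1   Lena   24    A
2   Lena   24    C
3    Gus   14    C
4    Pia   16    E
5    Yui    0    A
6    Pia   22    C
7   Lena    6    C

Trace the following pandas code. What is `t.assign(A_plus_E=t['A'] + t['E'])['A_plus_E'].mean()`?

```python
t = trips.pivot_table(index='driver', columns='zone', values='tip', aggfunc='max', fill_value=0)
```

pivot: rows=driver, cols=zone, max(tip):
zone     A   C   E
driver            
Gus      0  14   0
Lena    24  24   0
Max      0   0  24
Pia      0  22  16
Yui      0   0   0
add column A_plus_E = t['A'] + t['E']:
zone     A   C   E  A_plus_E
driver                      
Gus      0  14   0         0
Lena    24  24   0        24
Max      0   0  24        24
Pia      0  22  16        16
Yui      0   0   0         0

12.8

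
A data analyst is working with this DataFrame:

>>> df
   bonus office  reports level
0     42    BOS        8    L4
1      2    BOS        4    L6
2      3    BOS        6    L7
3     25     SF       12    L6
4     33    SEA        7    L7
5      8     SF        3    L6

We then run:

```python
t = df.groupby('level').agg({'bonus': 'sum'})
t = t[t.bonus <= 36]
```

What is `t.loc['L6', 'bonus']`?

group by level, sum of bonus:
       bonus
level       
L4        42
L6        35
L7        36
filter rows where bonus <= 36:
       bonus
level       
L6        35
L7        36
value at row 'L6', column 'bonus' → 35

35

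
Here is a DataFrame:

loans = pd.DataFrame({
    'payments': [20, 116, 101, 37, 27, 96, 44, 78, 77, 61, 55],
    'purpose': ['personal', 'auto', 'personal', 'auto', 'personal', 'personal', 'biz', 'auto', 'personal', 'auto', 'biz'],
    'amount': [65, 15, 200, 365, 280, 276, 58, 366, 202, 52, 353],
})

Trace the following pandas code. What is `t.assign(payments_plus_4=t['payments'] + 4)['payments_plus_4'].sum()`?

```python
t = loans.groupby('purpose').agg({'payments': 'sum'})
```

724

group by purpose, sum of payments:
          payments
purpose           
auto           292
biz             99
personal       321
add column payments_plus_4 = t['payments'] + 4:
          payments  payments_plus_4
purpose                            
auto           292              296
biz             99              103
personal       321              325
Hence 724.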